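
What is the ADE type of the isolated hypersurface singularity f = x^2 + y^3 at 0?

A_{2}

The Hessian of f at 0 is [[2, 0], [0, 0]] with rank 1, so corank 1. A Groebner basis of the Jacobian ideal J(f) in C{x,y} is {y^2, x}; counting standard monomials gives mu = 2. Corank 1: A-series; mu = 2 gives A_2.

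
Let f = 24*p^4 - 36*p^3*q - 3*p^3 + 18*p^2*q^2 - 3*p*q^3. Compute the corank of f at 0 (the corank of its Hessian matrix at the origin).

The Hessian at 0 is [[0, 0], [0, 0]] of rank 0; hence corank 2.

2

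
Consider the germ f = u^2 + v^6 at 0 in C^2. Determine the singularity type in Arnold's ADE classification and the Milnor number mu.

The Hessian of f at 0 has rank 1. Corank 1: A-series; mu = 5 gives A_5.

Type A5, Milnor number mu = 5.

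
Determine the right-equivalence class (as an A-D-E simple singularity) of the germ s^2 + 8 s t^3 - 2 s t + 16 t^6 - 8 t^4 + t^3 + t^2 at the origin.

The Hessian of f at 0 has rank 1. Corank 1: A-series; mu = 2 gives A_2.

A_2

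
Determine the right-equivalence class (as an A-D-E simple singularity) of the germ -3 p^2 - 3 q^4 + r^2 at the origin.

The Hessian of f at 0 has rank 2. Corank 1: A-series; mu = 3 gives A_3.

A_3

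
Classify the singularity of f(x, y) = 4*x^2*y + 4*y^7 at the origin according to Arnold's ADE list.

D8

The Hessian of f at 0 has rank 0. Corank 2; j^3 = 4*x^2*y has shape L^2 M (L != M), so D-series; mu = 8 gives D_8.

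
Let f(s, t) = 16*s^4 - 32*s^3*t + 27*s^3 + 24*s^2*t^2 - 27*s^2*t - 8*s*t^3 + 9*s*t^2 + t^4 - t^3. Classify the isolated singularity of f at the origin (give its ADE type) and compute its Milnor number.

Type E_6, Milnor number mu = 6.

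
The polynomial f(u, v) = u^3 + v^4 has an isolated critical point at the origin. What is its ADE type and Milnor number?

The Hessian of f at 0 is [[0, 0], [0, 0]] with rank 0, so corank 2. A Groebner basis of the Jacobian ideal J(f) in C{u,v} is {v^3, u^2}; counting standard monomials gives mu = 6. Corank 2; j^3 = u^3 is a perfect cube, so E-series; the 4-jet and mu = 6 give E_6.

Type E_{6}, Milnor number mu = 6.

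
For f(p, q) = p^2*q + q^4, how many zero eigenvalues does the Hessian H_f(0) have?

The Hessian at 0 is [[0, 0], [0, 0]] of rank 0; hence corank 2.

2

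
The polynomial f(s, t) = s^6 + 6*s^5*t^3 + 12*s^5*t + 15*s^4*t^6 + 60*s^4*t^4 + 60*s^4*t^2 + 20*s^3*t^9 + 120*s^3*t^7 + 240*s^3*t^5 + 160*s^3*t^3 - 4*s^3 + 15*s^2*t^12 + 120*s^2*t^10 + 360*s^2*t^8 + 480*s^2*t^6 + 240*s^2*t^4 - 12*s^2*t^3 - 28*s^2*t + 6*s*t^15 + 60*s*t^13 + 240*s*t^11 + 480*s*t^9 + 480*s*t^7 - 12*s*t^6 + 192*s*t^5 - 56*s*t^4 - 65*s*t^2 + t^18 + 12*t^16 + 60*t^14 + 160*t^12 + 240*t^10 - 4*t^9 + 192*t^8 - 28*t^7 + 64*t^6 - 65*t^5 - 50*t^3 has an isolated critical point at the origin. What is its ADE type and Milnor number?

The Hessian of f at 0 has rank 0. Corank 2; j^3 = -(s + 2*t)*(2*s + 5*t)^2 has shape L^2 M (L != M), so D-series; mu = 7 gives D_7.

Type D_{7}, Milnor number mu = 7.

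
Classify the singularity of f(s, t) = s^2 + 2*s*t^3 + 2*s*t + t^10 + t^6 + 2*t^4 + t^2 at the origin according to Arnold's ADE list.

A9

The Hessian of f at 0 is [[2, 2], [2, 2]] with rank 1, so corank 1. A Groebner basis of the Jacobian ideal J(f) in C{s,t} is {s^3 + 3*s^2*t + 3*s*t^2 - s - t, s + t^3 + t}; counting standard monomials gives mu = 9. Corank 1: A-series; mu = 9 gives A_9.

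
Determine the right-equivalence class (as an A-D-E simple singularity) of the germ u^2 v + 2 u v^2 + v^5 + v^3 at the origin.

The Hessian of f at 0 has rank 0. Corank 2; j^3 = v*(u + v)^2 has shape L^2 M (L != M), so D-series; mu = 6 gives D_6.

D_{6}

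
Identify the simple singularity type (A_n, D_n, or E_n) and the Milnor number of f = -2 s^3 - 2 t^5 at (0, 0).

The Hessian of f at 0 has rank 0. Corank 2; j^3 = -2*s^3 is a perfect cube, so E-series; the 5-jet and mu = 8 give E_8.

Type E_8, Milnor number mu = 8.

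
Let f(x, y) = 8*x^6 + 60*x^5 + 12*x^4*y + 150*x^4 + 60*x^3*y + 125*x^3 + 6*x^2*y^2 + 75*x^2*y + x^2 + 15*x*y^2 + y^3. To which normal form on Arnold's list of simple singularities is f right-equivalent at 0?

The Hessian of f at 0 is [[2, 0], [0, 0]] with rank 1, so corank 1. A Groebner basis of the Jacobian ideal J(f) in C{x,y} is {y^2, x}; counting standard monomials gives mu = 2. Corank 1: A-series; mu = 2 gives A_2.

A2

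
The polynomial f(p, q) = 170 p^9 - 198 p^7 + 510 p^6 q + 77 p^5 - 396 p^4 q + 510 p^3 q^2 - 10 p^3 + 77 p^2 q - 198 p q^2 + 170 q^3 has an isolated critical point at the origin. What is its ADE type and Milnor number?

Type D_4, Milnor number mu = 4.

The Hessian of f at 0 is [[0, 0], [0, 0]] with rank 0, so corank 2. A Groebner basis of the Jacobian ideal J(f) in C{p,q} is {q^3, p^2 - 6*q^2, p*q - 27*q^2/11}; counting standard monomials gives mu = 4. Corank 2; j^3 = -(2*p - 5*q)*(5*p^2 - 26*p*q + 34*q^2) splits into three distinct lines over C (the quadratic factor has nonzero discriminant), so D_4.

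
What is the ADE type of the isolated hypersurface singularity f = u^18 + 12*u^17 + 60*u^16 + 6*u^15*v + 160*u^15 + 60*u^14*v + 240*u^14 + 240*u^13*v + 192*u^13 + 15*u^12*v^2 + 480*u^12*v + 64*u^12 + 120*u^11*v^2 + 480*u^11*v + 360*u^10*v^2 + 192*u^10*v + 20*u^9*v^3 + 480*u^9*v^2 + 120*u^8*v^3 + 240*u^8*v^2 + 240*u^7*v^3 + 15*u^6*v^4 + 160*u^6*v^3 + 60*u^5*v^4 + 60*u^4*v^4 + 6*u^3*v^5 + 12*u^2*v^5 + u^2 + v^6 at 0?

The Hessian of f at 0 is [[2, 0], [0, 0]] with rank 1, so corank 1. A Groebner basis of the Jacobian ideal J(f) in C{u,v} is {v^5, u}; counting standard monomials gives mu = 5. Corank 1: A-series; mu = 5 gives A_5.

A5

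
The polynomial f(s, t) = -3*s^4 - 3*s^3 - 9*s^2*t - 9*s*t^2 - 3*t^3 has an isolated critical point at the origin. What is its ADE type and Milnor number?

The Hessian of f at 0 has rank 0. Corank 2; j^3 = -3*(s + t)^3 is a perfect cube, so E-series; the 4-jet and mu = 6 give E_6.

Type E_{6}, Milnor number mu = 6.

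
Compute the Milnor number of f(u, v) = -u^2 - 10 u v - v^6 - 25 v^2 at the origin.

5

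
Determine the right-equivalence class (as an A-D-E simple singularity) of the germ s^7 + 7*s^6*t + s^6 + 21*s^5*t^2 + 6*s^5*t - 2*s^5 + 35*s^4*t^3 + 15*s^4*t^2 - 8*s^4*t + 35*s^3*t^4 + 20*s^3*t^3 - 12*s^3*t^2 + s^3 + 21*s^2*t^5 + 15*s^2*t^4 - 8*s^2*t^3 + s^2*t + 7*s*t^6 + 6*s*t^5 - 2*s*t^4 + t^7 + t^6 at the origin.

The Hessian of f at 0 has rank 0. Corank 2; j^3 = s^2*(s + t) has shape L^2 M (L != M), so D-series; mu = 7 gives D_7.

D7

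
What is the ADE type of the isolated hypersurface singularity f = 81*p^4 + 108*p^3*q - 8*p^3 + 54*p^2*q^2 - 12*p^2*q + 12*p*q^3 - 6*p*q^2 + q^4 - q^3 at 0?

E6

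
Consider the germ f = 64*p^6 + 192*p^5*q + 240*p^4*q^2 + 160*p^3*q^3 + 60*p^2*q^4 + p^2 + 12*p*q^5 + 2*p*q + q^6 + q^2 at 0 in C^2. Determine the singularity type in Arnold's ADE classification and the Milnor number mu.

Type A5, Milnor number mu = 5.

The Hessian of f at 0 has rank 1. Corank 1: A-series; mu = 5 gives A_5.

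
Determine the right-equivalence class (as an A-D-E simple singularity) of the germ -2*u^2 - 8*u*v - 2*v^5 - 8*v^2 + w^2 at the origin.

A_4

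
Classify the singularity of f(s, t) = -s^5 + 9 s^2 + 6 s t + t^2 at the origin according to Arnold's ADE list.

A_{4}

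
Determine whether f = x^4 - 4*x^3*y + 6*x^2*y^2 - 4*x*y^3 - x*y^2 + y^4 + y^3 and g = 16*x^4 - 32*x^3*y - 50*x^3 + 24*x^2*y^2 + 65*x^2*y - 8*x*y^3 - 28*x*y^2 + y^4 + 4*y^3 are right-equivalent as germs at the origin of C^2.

Yes.

The Hessian of f at 0 has rank 0. Corank 2; j^3 = -y^2*(x - y) has shape L^2 M (L != M), so D-series; mu = 5 gives D_5. The Hessian of g at 0 has rank 0. Corank 2; j^3 = -(2*x - y)*(5*x - 2*y)^2 has shape L^2 M (L != M), so D-series; mu = 5 gives D_5. Both have type D_5, hence right-equivalent.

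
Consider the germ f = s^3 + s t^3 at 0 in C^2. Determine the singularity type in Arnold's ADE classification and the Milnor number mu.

The Hessian of f at 0 is [[0, 0], [0, 0]] with rank 0, so corank 2. A Groebner basis of the Jacobian ideal J(f) in C{s,t} is {s^3, s*t^2, 3*s^2 + t^3}; counting standard monomials gives mu = 7. Corank 2; j^3 = s^3 is a perfect cube, so E-series; the 4-jet and mu = 7 give E_7.

Type E7, Milnor number mu = 7.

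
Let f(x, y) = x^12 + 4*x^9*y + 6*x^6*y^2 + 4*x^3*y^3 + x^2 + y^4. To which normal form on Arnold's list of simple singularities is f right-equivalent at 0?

A_3

The Hessian of f at 0 has rank 1. Corank 1: A-series; mu = 3 gives A_3.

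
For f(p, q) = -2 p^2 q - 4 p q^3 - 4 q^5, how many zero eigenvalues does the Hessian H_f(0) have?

2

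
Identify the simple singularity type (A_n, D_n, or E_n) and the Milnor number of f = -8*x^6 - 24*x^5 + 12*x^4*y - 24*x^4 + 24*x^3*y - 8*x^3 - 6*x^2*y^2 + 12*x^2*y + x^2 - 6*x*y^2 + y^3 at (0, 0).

The Hessian of f at 0 is [[2, 0], [0, 0]] with rank 1, so corank 1. A Groebner basis of the Jacobian ideal J(f) in C{x,y} is {y^2, x}; counting standard monomials gives mu = 2. Corank 1: A-series; mu = 2 gives A_2.

Type A_2, Milnor number mu = 2.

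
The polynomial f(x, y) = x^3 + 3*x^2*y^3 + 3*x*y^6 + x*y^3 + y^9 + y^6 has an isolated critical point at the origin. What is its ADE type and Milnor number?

Type E_{7}, Milnor number mu = 7.

The Hessian of f at 0 is [[0, 0], [0, 0]] with rank 0, so corank 2. A Groebner basis of the Jacobian ideal J(f) in C{x,y} is {x^3, x*y^2, 3*x^2 + y^3}; counting standard monomials gives mu = 7. Corank 2; j^3 = x^3 is a perfect cube, so E-series; the 4-jet and mu = 7 give E_7.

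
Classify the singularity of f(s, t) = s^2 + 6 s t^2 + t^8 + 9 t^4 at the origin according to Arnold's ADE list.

A_7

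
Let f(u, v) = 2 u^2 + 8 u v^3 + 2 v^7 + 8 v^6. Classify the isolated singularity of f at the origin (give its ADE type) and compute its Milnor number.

Type A_{6}, Milnor number mu = 6.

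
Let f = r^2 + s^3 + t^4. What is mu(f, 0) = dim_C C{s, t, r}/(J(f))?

6

The Hessian of f at 0 is [[0, 0, 0], [0, 0, 0], [0, 0, 2]] with rank 1, so corank 2. A Groebner basis of the Jacobian ideal J(f) in C{s,t,r} is {t^3, s^2, r}; counting standard monomials gives mu = 6. Corank 2; j^3 = s^3 is a perfect cube, so E-series; the 4-jet and mu = 6 give E_6.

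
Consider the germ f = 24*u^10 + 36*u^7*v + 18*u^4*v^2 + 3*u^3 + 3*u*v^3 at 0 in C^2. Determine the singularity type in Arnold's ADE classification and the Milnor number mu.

Type E_7, Milnor number mu = 7.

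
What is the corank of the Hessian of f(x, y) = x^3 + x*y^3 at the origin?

2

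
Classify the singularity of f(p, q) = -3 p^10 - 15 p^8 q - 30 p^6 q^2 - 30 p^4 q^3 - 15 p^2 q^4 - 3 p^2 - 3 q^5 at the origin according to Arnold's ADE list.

A4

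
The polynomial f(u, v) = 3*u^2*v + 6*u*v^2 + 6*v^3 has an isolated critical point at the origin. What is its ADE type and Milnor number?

Type D_4, Milnor number mu = 4.

The Hessian of f at 0 has rank 0. Corank 2; j^3 = 3*v*(u^2 + 2*u*v + 2*v^2) splits into three distinct lines over C (the quadratic factor has nonzero discriminant), so D_4.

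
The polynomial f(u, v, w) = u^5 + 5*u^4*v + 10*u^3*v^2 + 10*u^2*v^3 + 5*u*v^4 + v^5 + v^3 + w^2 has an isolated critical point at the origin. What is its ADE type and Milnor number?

Type E_8, Milnor number mu = 8.

The Hessian of f at 0 has rank 1. Corank 2; j^3 = v^3 is a perfect cube, so E-series; the 5-jet and mu = 8 give E_8.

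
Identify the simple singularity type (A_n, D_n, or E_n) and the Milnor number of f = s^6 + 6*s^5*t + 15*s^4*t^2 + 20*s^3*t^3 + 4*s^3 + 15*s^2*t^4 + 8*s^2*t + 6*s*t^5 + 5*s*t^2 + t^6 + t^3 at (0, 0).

The Hessian of f at 0 has rank 0. Corank 2; j^3 = (s + t)*(2*s + t)^2 has shape L^2 M (L != M), so D-series; mu = 7 gives D_7.

Type D7, Milnor number mu = 7.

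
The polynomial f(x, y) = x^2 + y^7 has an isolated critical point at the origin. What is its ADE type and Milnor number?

Type A_{6}, Milnor number mu = 6.

The Hessian of f at 0 has rank 1. Corank 1: A-series; mu = 6 gives A_6.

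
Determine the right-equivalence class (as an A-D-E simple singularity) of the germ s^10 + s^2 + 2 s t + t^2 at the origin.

The Hessian of f at 0 has rank 1. Corank 1: A-series; mu = 9 gives A_9.

A_{9}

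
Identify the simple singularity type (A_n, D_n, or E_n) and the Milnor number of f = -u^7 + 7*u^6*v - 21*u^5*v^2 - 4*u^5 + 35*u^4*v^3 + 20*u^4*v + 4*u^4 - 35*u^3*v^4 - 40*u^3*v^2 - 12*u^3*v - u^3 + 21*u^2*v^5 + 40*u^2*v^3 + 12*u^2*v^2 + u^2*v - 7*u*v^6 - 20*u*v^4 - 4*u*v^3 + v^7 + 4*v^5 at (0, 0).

Type D_{8}, Milnor number mu = 8.

The Hessian of f at 0 has rank 0. Corank 2; j^3 = -u^2*(u - v) has shape L^2 M (L != M), so D-series; mu = 8 gives D_8.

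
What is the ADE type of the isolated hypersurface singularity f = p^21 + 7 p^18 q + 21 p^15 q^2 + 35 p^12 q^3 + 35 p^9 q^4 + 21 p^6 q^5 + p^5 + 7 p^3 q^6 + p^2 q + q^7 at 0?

D8

The Hessian of f at 0 has rank 0. Corank 2; j^3 = p^2*q has shape L^2 M (L != M), so D-series; mu = 8 gives D_8.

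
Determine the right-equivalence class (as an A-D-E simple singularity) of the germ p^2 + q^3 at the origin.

The Hessian of f at 0 has rank 1. Corank 1: A-series; mu = 2 gives A_2.

A_{2}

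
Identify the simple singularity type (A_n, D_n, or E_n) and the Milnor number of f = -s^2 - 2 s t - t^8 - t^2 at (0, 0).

The Hessian of f at 0 has rank 1. Corank 1: A-series; mu = 7 gives A_7.

Type A7, Milnor number mu = 7.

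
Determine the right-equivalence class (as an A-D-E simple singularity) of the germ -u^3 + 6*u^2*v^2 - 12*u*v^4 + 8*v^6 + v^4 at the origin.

E_{6}

The Hessian of f at 0 is [[0, 0], [0, 0]] with rank 0, so corank 2. A Groebner basis of the Jacobian ideal J(f) in C{u,v} is {u^3, u^2*v, -u^2/4 + u*v^2, v^3}; counting standard monomials gives mu = 6. Corank 2; j^3 = -u^3 is a perfect cube, so E-series; the 4-jet and mu = 6 give E_6.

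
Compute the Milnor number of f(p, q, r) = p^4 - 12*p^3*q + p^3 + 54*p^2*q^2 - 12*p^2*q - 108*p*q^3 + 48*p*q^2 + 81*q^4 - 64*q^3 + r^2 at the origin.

6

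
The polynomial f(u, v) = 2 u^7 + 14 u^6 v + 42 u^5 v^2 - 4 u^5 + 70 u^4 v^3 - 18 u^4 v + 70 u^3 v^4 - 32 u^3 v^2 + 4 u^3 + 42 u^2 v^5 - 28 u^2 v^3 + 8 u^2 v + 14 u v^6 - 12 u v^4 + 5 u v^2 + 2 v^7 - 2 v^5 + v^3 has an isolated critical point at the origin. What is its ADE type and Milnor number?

Type D_8, Milnor number mu = 8.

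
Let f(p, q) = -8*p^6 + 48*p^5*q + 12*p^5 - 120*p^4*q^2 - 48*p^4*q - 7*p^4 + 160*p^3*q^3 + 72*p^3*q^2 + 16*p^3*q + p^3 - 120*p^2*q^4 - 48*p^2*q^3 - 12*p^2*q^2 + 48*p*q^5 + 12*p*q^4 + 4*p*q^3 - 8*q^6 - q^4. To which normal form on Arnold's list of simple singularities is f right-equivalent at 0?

E_6

The Hessian of f at 0 has rank 0. Corank 2; j^3 = p^3 is a perfect cube, so E-series; the 4-jet and mu = 6 give E_6.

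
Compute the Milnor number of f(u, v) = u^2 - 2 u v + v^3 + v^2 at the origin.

2

The Hessian of f at 0 is [[2, -2], [-2, 2]] with rank 1, so corank 1. A Groebner basis of the Jacobian ideal J(f) in C{u,v} is {v^2, u - v}; counting standard monomials gives mu = 2. Corank 1: A-series; mu = 2 gives A_2.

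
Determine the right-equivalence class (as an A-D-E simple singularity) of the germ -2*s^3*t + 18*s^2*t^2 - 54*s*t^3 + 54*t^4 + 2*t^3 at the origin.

E7

The Hessian of f at 0 is [[0, 0], [0, 0]] with rank 0, so corank 2. A Groebner basis of the Jacobian ideal J(f) in C{s,t} is {s^3 - 27*s*t^2 - 3*t^2, s^2*t - 6*s*t^2, t^3}; counting standard monomials gives mu = 7. Corank 2; j^3 = 2*t^3 is a perfect cube, so E-series; the 4-jet and mu = 7 give E_7.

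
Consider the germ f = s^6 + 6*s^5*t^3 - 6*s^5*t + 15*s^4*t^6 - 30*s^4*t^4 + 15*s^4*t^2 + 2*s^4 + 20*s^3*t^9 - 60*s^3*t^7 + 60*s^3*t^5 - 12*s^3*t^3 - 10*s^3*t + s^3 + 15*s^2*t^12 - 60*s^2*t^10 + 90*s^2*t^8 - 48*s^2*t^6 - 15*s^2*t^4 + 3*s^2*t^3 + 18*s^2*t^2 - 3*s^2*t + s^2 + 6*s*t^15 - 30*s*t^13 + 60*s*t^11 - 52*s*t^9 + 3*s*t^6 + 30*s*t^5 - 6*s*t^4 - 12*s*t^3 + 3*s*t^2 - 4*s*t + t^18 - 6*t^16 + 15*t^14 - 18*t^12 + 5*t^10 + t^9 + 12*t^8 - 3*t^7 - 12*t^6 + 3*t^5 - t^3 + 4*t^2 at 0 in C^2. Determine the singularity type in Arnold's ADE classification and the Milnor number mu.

Type A_{2}, Milnor number mu = 2.

The Hessian of f at 0 has rank 1. Corank 1: A-series; mu = 2 gives A_2.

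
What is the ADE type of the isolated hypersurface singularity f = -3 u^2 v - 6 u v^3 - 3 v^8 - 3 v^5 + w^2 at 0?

D_{9}

The Hessian of f at 0 has rank 1. Corank 2; j^3 = -3*u^2*v has shape L^2 M (L != M), so D-series; mu = 9 gives D_9.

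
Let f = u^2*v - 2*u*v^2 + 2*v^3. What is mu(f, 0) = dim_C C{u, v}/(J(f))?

4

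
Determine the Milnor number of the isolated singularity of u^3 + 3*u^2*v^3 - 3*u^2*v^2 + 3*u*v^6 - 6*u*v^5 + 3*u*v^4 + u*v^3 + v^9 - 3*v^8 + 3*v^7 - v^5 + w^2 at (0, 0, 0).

7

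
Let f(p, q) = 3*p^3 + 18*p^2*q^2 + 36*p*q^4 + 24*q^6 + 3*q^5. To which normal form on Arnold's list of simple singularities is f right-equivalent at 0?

E_{8}

The Hessian of f at 0 has rank 0. Corank 2; j^3 = 3*p^3 is a perfect cube, so E-series; the 5-jet and mu = 8 give E_8.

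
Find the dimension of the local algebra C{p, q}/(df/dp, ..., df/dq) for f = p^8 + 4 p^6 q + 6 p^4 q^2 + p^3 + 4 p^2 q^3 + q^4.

6

The Hessian of f at 0 is [[0, 0], [0, 0]] with rank 0, so corank 2. A Groebner basis of the Jacobian ideal J(f) in C{p,q} is {q^3, p^2}; counting standard monomials gives mu = 6. Corank 2; j^3 = p^3 is a perfect cube, so E-series; the 4-jet and mu = 6 give E_6.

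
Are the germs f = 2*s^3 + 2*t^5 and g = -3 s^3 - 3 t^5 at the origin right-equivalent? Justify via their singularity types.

Yes.

The Hessian of f at 0 is [[0, 0], [0, 0]] with rank 0, so corank 2. A Groebner basis of the Jacobian ideal J(f) in C{s,t} is {t^4, s^2}; counting standard monomials gives mu = 8. Corank 2; j^3 = 2*s^3 is a perfect cube, so E-series; the 5-jet and mu = 8 give E_8. The Hessian of g at 0 is [[0, 0], [0, 0]] with rank 0, so corank 2. A Groebner basis of the Jacobian ideal J(g) in C{s,t} is {t^4, s^2}; counting standard monomials gives mu = 8. Corank 2; j^3 = -3*s^3 is a perfect cube, so E-series; the 5-jet and mu = 8 give E_8. Both have type E_8, hence right-equivalent.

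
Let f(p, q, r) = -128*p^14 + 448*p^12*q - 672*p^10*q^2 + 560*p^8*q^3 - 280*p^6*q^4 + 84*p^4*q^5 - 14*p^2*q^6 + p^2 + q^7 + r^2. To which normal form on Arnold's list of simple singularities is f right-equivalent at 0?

The Hessian of f at 0 has rank 2. Corank 1: A-series; mu = 6 gives A_6.

A_{6}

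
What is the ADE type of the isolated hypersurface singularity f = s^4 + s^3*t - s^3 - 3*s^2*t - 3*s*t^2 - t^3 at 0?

E_{7}

The Hessian of f at 0 has rank 0. Corank 2; j^3 = -(s + t)^3 is a perfect cube, so E-series; the 4-jet and mu = 7 give E_7.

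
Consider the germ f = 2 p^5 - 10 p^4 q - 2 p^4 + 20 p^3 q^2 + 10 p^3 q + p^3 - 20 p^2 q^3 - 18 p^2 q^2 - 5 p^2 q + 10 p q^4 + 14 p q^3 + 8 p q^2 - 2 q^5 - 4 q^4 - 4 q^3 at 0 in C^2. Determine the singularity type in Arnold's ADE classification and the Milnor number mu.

The Hessian of f at 0 has rank 0. Corank 2; j^3 = (p - 2*q)^2*(p - q) has shape L^2 M (L != M), so D-series; mu = 6 gives D_6.

Type D_6, Milnor number mu = 6.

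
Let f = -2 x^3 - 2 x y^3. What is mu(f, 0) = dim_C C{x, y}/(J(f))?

7

The Hessian of f at 0 has rank 0. Corank 2; j^3 = -2*x^3 is a perfect cube, so E-series; the 4-jet and mu = 7 give E_7.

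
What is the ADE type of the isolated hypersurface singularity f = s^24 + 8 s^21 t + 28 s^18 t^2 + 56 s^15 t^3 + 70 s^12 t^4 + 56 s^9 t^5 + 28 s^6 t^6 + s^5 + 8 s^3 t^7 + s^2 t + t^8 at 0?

The Hessian of f at 0 has rank 0. Corank 2; j^3 = s^2*t has shape L^2 M (L != M), so D-series; mu = 9 gives D_9.

D_{9}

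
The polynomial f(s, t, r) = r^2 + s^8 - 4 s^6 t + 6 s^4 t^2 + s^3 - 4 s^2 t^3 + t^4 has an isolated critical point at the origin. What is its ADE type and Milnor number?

Type E_{6}, Milnor number mu = 6.

The Hessian of f at 0 has rank 1. Corank 2; j^3 = s^3 is a perfect cube, so E-series; the 4-jet and mu = 6 give E_6.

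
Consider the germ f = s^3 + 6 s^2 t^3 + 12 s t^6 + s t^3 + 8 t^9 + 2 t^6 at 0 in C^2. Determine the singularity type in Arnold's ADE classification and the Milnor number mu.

Type E_7, Milnor number mu = 7.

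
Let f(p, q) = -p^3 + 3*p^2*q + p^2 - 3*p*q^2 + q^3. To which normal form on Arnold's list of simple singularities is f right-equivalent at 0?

A2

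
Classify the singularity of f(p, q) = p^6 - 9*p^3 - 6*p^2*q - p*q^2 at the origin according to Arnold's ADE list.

D_{7}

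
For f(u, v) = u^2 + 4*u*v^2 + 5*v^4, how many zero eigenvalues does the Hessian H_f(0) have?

1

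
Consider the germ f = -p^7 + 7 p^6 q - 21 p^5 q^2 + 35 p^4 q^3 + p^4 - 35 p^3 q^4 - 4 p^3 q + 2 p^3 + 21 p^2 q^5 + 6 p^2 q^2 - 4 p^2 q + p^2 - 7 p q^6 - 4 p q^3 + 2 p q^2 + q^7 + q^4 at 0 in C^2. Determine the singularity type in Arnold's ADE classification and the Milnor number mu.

Type A_{6}, Milnor number mu = 6.

The Hessian of f at 0 has rank 1. Corank 1: A-series; mu = 6 gives A_6.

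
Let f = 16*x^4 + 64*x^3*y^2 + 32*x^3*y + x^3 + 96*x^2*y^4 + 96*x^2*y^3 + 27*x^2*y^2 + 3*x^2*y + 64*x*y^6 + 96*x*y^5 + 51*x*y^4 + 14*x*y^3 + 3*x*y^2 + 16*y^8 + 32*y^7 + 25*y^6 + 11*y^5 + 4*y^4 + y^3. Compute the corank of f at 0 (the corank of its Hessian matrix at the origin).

Hessian at 0 has rank 0.

2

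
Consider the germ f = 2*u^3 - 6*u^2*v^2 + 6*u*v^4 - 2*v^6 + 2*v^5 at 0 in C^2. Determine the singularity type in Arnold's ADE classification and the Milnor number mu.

The Hessian of f at 0 is [[0, 0], [0, 0]] with rank 0, so corank 2. A Groebner basis of the Jacobian ideal J(f) in C{u,v} is {v^4, u^3, -u^2/2 + u*v^2}; counting standard monomials gives mu = 8. Corank 2; j^3 = 2*u^3 is a perfect cube, so E-series; the 5-jet and mu = 8 give E_8.

Type E_{8}, Milnor number mu = 8.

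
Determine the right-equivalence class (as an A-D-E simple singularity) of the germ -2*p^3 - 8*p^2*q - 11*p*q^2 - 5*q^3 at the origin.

The Hessian of f at 0 has rank 0. Corank 2; j^3 = -(p + q)*(2*p^2 + 6*p*q + 5*q^2) splits into three distinct lines over C (the quadratic factor has nonzero discriminant), so D_4.

D_{4}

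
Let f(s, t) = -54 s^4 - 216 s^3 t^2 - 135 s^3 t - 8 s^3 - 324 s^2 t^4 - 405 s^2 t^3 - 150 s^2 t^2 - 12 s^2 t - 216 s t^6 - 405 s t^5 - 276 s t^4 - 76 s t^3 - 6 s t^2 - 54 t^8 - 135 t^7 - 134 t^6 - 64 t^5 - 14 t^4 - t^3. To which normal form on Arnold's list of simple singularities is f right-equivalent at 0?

E_{7}

The Hessian of f at 0 has rank 0. Corank 2; j^3 = -(2*s + t)^3 is a perfect cube, so E-series; the 4-jet and mu = 7 give E_7.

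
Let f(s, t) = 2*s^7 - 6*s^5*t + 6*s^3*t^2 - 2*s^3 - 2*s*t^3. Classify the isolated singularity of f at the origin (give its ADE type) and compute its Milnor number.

Type E_7, Milnor number mu = 7.

The Hessian of f at 0 has rank 0. Corank 2; j^3 = -2*s^3 is a perfect cube, so E-series; the 4-jet and mu = 7 give E_7.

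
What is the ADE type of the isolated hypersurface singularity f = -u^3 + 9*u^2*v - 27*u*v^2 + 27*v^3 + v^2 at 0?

A2

The Hessian of f at 0 is [[0, 0], [0, 2]] with rank 1, so corank 1. A Groebner basis of the Jacobian ideal J(f) in C{u,v} is {u^2, v}; counting standard monomials gives mu = 2. Corank 1: A-series; mu = 2 gives A_2.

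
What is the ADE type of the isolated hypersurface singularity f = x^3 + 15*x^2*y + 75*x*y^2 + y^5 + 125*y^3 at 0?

E_8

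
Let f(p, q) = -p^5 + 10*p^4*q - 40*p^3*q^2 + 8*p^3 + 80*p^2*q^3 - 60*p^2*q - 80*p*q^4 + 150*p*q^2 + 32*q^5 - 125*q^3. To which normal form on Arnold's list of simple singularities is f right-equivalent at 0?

E8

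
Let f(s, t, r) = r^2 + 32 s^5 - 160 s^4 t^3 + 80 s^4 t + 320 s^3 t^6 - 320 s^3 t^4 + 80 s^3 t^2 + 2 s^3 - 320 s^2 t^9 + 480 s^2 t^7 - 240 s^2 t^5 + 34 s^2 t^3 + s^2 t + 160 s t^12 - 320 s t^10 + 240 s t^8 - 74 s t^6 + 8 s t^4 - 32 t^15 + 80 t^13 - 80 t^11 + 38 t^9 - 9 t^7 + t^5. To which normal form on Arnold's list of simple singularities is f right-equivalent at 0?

D_{6}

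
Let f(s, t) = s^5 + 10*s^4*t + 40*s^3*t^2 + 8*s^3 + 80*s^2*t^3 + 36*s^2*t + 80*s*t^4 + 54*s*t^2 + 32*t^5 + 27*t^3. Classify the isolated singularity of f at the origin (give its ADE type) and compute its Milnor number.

Type E8, Milnor number mu = 8.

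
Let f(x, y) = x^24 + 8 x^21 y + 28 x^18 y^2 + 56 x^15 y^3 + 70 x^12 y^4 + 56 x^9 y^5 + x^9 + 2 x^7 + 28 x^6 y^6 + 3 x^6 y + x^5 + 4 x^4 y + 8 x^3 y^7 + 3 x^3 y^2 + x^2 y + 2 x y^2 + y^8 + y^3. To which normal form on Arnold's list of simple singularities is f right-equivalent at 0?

D_9

The Hessian of f at 0 has rank 0. Corank 2; j^3 = y*(x + y)^2 has shape L^2 M (L != M), so D-series; mu = 9 gives D_9.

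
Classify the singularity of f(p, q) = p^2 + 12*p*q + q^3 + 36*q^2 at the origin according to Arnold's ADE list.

A2

The Hessian of f at 0 has rank 1. Corank 1: A-series; mu = 2 gives A_2.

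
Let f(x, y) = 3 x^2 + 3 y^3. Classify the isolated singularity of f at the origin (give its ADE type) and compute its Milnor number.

Type A_{2}, Milnor number mu = 2.

The Hessian of f at 0 has rank 1. Corank 1: A-series; mu = 2 gives A_2.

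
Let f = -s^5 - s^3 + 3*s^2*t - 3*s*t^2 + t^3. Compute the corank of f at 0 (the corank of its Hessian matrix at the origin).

Hessian at 0 has rank 0.

2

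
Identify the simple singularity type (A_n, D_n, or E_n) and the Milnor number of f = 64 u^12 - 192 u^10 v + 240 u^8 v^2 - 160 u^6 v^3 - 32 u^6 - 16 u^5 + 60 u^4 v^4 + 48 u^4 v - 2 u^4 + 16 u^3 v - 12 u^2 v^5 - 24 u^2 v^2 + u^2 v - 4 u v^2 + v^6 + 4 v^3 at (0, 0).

The Hessian of f at 0 is [[0, 0], [0, 0]] with rank 0, so corank 2. A Groebner basis of the Jacobian ideal J(f) in C{u,v} is {10*u^2/1539 - 14339*u*v/393984 + v^4 - 4099*v^3/24624 + 3073*v^2/65664, u^3 + 128*u^2/513 - 1021*u*v/2052 + 4*v^3/513 - v^2/342, u^2*v + u*v/4 - v^2/2, -32*u^2/1539 + u*v^2 + 4099*u*v/24624 - 1027*v^3/1539 - 1025*v^2/4104}; counting standard monomials gives mu = 7. Corank 2; j^3 = v*(u - 2*v)^2 has shape L^2 M (L != M), so D-series; mu = 7 gives D_7.

Type D7, Milnor number mu = 7.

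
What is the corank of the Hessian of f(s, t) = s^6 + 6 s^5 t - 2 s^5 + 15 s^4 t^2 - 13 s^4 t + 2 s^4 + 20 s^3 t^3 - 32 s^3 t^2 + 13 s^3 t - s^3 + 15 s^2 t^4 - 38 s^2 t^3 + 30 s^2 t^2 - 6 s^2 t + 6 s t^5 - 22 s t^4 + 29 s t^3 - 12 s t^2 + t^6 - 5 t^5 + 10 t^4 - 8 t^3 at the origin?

2

Hessian at 0 has rank 0.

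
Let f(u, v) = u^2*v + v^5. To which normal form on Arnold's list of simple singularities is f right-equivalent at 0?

D_6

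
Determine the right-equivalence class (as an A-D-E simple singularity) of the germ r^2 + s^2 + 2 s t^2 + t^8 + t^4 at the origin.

A7

The Hessian of f at 0 has rank 2. Corank 1: A-series; mu = 7 gives A_7.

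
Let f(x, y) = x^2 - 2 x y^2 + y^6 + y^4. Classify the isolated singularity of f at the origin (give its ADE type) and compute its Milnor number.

The Hessian of f at 0 is [[2, 0], [0, 0]] with rank 1, so corank 1. A Groebner basis of the Jacobian ideal J(f) in C{x,y} is {x^3, x^2*y, -x + y^2}; counting standard monomials gives mu = 5. Corank 1: A-series; mu = 5 gives A_5.

Type A5, Milnor number mu = 5.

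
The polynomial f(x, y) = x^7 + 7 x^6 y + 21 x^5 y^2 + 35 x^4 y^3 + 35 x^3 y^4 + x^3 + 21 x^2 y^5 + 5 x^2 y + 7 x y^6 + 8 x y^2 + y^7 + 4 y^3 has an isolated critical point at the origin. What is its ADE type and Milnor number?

Type D8, Milnor number mu = 8.

The Hessian of f at 0 is [[0, 0], [0, 0]] with rank 0, so corank 2. A Groebner basis of the Jacobian ideal J(f) in C{x,y} is {x*y/7 + y^6 + 2*y^2/7, x*y^2 + 2*y^3, x^2 + 3*x*y + 2*y^2}; counting standard monomials gives mu = 8. Corank 2; j^3 = (x + y)*(x + 2*y)^2 has shape L^2 M (L != M), so D-series; mu = 8 gives D_8.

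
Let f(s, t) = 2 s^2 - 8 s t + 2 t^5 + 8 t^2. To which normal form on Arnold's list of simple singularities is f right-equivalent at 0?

The Hessian of f at 0 has rank 1. Corank 1: A-series; mu = 4 gives A_4.

A_{4}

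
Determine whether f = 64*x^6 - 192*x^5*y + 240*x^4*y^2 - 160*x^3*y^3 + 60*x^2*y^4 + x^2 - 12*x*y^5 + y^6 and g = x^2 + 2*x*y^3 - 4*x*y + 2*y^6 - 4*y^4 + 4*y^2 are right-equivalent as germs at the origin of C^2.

Yes.

The Hessian of f at 0 is [[2, 0], [0, 0]] with rank 1, so corank 1. A Groebner basis of the Jacobian ideal J(f) in C{x,y} is {y^5, x}; counting standard monomials gives mu = 5. Corank 1: A-series; mu = 5 gives A_5. The Hessian of g at 0 is [[2, -4], [-4, 8]] with rank 1, so corank 1. A Groebner basis of the Jacobian ideal J(g) in C{x,y} is {x*y^2 + 2*x - 4*y, x + y^3 - 2*y, x^2 - 4*x*y + 4*y^2}; counting standard monomials gives mu = 5. Corank 1: A-series; mu = 5 gives A_5. Both have type A_5, hence right-equivalent.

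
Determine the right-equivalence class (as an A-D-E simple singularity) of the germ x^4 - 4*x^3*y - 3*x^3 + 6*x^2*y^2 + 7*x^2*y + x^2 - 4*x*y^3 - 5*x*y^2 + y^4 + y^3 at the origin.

A_2

The Hessian of f at 0 has rank 1. Corank 1: A-series; mu = 2 gives A_2.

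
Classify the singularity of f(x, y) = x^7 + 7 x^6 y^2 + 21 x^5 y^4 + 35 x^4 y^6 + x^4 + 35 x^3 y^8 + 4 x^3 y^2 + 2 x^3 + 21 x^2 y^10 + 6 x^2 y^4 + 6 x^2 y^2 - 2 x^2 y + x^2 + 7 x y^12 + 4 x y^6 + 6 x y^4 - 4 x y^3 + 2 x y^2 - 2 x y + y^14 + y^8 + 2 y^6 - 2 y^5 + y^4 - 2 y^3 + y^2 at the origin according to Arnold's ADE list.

A6

The Hessian of f at 0 is [[2, -2], [-2, 2]] with rank 1, so corank 1. A Groebner basis of the Jacobian ideal J(f) in C{x,y} is {x^3 - x^2/8 - 13*x*y/12 - 11*x/6 - 59*y^2/24 + 11*y/6, x^2*y + 7*x^2/8 - 13*x*y/12 + x/6 + 13*y^2/24 - y/6, 7*x^2/8 + x*y^2 - 5*x*y/12 + 5*x/6 + 29*y^2/24 - 5*y/6, -x^2/8 + 11*x*y/12 + x/6 + y^3 - 11*y^2/24 - y/6}; counting standard monomials gives mu = 6. Corank 1: A-series; mu = 6 gives A_6.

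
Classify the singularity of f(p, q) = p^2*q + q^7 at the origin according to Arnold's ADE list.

D_{8}

The Hessian of f at 0 has rank 0. Corank 2; j^3 = p^2*q has shape L^2 M (L != M), so D-series; mu = 8 gives D_8.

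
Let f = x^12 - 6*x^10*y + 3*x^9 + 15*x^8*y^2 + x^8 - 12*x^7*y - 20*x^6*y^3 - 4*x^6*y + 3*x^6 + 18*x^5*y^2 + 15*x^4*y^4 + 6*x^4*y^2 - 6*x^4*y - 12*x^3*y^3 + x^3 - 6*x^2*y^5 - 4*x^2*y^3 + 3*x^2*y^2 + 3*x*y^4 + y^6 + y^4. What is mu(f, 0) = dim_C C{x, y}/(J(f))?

The Hessian of f at 0 has rank 0. Corank 2; j^3 = x^3 is a perfect cube, so E-series; the 4-jet and mu = 6 give E_6.

6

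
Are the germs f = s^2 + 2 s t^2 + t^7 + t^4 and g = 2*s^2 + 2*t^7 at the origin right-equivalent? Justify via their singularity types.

Yes.

The Hessian of f at 0 has rank 1. Corank 1: A-series; mu = 6 gives A_6. The Hessian of g at 0 has rank 1. Corank 1: A-series; mu = 6 gives A_6. Both have type A_6, hence right-equivalent.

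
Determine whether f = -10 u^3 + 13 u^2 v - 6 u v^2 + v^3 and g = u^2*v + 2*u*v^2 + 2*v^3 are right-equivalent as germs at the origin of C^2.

The Hessian of f at 0 has rank 0. Corank 2; j^3 = -(2*u - v)*(5*u^2 - 4*u*v + v^2) splits into three distinct lines over C (the quadratic factor has nonzero discriminant), so D_4. The Hessian of g at 0 has rank 0. Corank 2; j^3 = v*(u^2 + 2*u*v + 2*v^2) splits into three distinct lines over C (the quadratic factor has nonzero discriminant), so D_4. Both have type D_4, hence right-equivalent.

Yes.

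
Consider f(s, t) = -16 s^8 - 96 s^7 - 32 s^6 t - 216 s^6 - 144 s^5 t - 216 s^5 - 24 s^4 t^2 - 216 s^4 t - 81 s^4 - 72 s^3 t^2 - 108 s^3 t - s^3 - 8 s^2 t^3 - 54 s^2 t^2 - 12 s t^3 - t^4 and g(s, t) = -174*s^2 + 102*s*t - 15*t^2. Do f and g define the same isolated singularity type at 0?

No.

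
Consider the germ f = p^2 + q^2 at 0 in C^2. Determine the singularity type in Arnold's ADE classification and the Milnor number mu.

Type A_{1}, Milnor number mu = 1.

The Hessian of f at 0 has rank 2. Corank 0: nondegenerate Morse point, so A_1.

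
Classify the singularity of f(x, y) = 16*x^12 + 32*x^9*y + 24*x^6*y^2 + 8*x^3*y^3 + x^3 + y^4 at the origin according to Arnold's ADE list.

E6

The Hessian of f at 0 is [[0, 0], [0, 0]] with rank 0, so corank 2. A Groebner basis of the Jacobian ideal J(f) in C{x,y} is {y^3, x^2}; counting standard monomials gives mu = 6. Corank 2; j^3 = x^3 is a perfect cube, so E-series; the 4-jet and mu = 6 give E_6.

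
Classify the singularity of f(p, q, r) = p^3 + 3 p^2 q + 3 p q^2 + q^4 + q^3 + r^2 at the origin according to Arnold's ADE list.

The Hessian of f at 0 has rank 1. Corank 2; j^3 = (p + q)^3 is a perfect cube, so E-series; the 4-jet and mu = 6 give E_6.

E_{6}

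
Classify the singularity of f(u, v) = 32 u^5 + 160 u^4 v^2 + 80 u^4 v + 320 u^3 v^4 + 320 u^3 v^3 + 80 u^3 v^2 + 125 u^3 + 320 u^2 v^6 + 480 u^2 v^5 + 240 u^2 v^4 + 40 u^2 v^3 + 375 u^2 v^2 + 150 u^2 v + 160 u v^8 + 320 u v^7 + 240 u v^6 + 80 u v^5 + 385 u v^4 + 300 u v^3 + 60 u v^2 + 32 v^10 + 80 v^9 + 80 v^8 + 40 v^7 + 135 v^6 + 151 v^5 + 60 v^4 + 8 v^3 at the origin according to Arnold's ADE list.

E_{8}

The Hessian of f at 0 has rank 0. Corank 2; j^3 = (5*u + 2*v)^3 is a perfect cube, so E-series; the 5-jet and mu = 8 give E_8.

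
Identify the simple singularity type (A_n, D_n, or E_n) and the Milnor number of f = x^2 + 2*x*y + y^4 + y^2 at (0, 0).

The Hessian of f at 0 has rank 1. Corank 1: A-series; mu = 3 gives A_3.

Type A_3, Milnor number mu = 3.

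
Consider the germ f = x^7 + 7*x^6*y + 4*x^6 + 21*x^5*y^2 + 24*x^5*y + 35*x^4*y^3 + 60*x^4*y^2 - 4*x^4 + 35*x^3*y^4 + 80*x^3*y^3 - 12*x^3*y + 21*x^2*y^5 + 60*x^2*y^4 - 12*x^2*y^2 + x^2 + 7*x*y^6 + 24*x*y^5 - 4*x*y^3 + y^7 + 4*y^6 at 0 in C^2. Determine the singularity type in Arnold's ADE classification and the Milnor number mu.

The Hessian of f at 0 has rank 1. Corank 1: A-series; mu = 6 gives A_6.

Type A_6, Milnor number mu = 6.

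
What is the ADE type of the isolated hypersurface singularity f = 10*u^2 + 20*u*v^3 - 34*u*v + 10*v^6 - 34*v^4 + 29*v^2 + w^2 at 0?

A_1

The Hessian of f at 0 has rank 3. Corank 0: nondegenerate Morse point, so A_1.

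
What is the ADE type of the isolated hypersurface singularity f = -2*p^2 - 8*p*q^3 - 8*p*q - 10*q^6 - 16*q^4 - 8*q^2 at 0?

The Hessian of f at 0 has rank 1. Corank 1: A-series; mu = 5 gives A_5.

A_{5}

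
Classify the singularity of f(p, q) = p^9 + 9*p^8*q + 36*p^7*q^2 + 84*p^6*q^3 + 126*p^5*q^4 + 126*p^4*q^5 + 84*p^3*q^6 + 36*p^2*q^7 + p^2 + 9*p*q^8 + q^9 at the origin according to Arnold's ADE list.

A_{8}

The Hessian of f at 0 has rank 1. Corank 1: A-series; mu = 8 gives A_8.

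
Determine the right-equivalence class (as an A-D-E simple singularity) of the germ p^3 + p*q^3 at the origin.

The Hessian of f at 0 is [[0, 0], [0, 0]] with rank 0, so corank 2. A Groebner basis of the Jacobian ideal J(f) in C{p,q} is {p^3, p*q^2, 3*p^2 + q^3}; counting standard monomials gives mu = 7. Corank 2; j^3 = p^3 is a perfect cube, so E-series; the 4-jet and mu = 7 give E_7.

E7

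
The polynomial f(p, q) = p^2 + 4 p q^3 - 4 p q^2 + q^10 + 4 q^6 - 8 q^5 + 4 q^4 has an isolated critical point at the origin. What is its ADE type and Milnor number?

Type A9, Milnor number mu = 9.

The Hessian of f at 0 has rank 1. Corank 1: A-series; mu = 9 gives A_9.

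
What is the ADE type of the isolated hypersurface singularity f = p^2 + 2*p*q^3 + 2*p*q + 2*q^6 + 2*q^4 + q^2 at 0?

The Hessian of f at 0 has rank 1. Corank 1: A-series; mu = 5 gives A_5.

A5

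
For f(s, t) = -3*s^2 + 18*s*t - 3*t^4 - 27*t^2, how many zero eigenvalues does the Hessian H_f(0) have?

Hessian at 0 has rank 1.

1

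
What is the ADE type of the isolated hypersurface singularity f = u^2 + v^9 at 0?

A_{8}

The Hessian of f at 0 is [[2, 0], [0, 0]] with rank 1, so corank 1. A Groebner basis of the Jacobian ideal J(f) in C{u,v} is {v^8, u}; counting standard monomials gives mu = 8. Corank 1: A-series; mu = 8 gives A_8.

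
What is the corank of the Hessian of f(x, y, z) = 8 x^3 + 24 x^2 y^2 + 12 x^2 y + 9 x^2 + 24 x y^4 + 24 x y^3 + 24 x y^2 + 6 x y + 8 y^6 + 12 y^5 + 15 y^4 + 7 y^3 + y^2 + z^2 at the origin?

1

Hessian at 0 has rank 2.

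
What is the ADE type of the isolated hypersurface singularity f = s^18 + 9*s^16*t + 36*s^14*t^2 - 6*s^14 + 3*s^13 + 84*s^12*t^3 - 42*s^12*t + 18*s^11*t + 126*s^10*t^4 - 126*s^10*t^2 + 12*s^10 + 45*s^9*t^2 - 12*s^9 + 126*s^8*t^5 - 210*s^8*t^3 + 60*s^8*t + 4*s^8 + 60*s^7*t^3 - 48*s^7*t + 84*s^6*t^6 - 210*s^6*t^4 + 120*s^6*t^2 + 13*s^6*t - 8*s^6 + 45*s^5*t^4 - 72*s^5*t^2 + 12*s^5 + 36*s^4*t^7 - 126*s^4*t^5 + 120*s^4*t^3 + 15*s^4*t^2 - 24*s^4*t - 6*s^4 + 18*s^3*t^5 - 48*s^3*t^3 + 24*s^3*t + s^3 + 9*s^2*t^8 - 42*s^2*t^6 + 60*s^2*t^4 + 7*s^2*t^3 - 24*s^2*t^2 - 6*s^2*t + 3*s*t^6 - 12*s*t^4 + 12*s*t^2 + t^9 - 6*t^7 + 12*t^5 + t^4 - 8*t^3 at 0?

E6

The Hessian of f at 0 has rank 0. Corank 2; j^3 = (s - 2*t)^3 is a perfect cube, so E-series; the 4-jet and mu = 6 give E_6.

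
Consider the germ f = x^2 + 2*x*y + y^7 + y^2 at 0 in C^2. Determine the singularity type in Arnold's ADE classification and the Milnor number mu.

Type A6, Milnor number mu = 6.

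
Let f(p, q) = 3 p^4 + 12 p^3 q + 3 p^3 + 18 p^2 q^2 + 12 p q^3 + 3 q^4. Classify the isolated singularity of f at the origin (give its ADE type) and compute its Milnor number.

Type E6, Milnor number mu = 6.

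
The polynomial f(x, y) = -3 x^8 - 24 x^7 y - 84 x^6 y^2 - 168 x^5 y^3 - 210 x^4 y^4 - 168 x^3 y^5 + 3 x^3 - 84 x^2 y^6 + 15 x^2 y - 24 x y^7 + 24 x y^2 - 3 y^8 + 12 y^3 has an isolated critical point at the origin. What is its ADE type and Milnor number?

The Hessian of f at 0 is [[0, 0], [0, 0]] with rank 0, so corank 2. A Groebner basis of the Jacobian ideal J(f) in C{x,y} is {x*y/8 + y^7 + y^2/4, x*y^2 + 2*y^3, x^2 + 3*x*y + 2*y^2}; counting standard monomials gives mu = 9. Corank 2; j^3 = 3*(x + y)*(x + 2*y)^2 has shape L^2 M (L != M), so D-series; mu = 9 gives D_9.

Type D_{9}, Milnor number mu = 9.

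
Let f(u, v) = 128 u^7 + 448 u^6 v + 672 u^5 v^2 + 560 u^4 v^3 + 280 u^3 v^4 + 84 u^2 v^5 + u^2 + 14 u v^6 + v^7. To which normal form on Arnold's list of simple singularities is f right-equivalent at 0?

A_6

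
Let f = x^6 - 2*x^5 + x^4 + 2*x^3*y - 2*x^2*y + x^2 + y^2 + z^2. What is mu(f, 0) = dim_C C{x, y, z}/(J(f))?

1

The Hessian of f at 0 is [[2, 0, 0], [0, 2, 0], [0, 0, 2]] with rank 3, so corank 0. A Groebner basis of the Jacobian ideal J(f) in C{x,y,z} is {x, y, z}; counting standard monomials gives mu = 1. Corank 0: nondegenerate Morse point, so A_1.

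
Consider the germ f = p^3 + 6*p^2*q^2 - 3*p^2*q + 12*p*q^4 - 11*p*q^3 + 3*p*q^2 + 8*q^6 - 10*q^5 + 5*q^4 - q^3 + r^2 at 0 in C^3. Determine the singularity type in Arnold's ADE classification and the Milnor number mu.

Type E_7, Milnor number mu = 7.

The Hessian of f at 0 has rank 1. Corank 2; j^3 = (p - q)^3 is a perfect cube, so E-series; the 4-jet and mu = 7 give E_7.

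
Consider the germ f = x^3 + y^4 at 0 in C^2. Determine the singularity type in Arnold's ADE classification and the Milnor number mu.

The Hessian of f at 0 is [[0, 0], [0, 0]] with rank 0, so corank 2. A Groebner basis of the Jacobian ideal J(f) in C{x,y} is {y^3, x^2}; counting standard monomials gives mu = 6. Corank 2; j^3 = x^3 is a perfect cube, so E-series; the 4-jet and mu = 6 give E_6.

Type E6, Milnor number mu = 6.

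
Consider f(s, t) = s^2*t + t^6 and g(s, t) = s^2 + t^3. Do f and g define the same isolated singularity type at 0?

The Hessian of f at 0 is [[0, 0], [0, 0]] with rank 0, so corank 2. A Groebner basis of the Jacobian ideal J(f) in C{s,t} is {s^2/6 + t^5, s^3, s*t}; counting standard monomials gives mu = 7. Corank 2; j^3 = s^2*t has shape L^2 M (L != M), so D-series; mu = 7 gives D_7. The Hessian of g at 0 is [[2, 0], [0, 0]] with rank 1, so corank 1. A Groebner basis of the Jacobian ideal J(g) in C{s,t} is {t^2, s}; counting standard monomials gives mu = 2. Corank 1: A-series; mu = 2 gives A_2. f is D_7 but g is A_2, hence not right-equivalent.

No.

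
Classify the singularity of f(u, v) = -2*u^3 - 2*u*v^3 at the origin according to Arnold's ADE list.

E_{7}

The Hessian of f at 0 is [[0, 0], [0, 0]] with rank 0, so corank 2. A Groebner basis of the Jacobian ideal J(f) in C{u,v} is {u^3, u*v^2, 3*u^2 + v^3}; counting standard monomials gives mu = 7. Corank 2; j^3 = -2*u^3 is a perfect cube, so E-series; the 4-jet and mu = 7 give E_7.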